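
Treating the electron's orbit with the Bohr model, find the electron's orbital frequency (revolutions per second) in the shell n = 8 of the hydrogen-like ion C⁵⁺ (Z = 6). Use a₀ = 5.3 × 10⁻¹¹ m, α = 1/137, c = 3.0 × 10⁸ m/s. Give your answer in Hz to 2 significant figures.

4.6 × 10¹⁴ Hz

r = n²a₀/Z = 5.7 × 10⁻¹⁰ m, v = Zαc/n = 1.6 × 10⁶ m/s
f = v/(2πr) = 4.6 × 10¹⁴ Hz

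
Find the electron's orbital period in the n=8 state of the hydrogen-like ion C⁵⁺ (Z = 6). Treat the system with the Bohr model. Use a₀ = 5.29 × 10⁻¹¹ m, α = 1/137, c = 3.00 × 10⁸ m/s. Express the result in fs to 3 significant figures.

2.16 fs

r = n²a₀/Z = 8²·5.29 × 10⁻¹¹/6 = 5.64 × 10⁻¹⁰ m
v = Zαc/n = 6·0.00730·3.00 × 10⁸/8 = 1.64 × 10⁶ m/s
T = 2πr/v = 2.16 × 10⁻¹⁵ s = 2.16 fs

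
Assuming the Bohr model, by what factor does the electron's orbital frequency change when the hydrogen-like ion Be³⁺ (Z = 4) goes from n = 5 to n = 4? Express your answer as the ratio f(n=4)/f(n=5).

125/64

f ∝ Z^2 · n^-3; with Z fixed, f ∝ n^-3.
f(n=4)/f(n=5) = (4/5)^-3 = 125/64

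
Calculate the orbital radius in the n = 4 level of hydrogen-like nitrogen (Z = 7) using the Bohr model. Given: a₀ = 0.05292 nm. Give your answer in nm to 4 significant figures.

r_n = n²a₀/Z = 4² × 0.05292 / 7
    = 16 × 0.05292 / 7 = 0.1210 nm

0.1210 nm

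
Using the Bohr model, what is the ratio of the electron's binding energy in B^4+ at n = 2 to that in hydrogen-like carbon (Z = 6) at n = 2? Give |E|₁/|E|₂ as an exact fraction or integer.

|E| ∝ Z^2 · n^-2
|E|₁/|E|₂ = (5/6)^2 · (2/2)^-2 = 25/36

25/36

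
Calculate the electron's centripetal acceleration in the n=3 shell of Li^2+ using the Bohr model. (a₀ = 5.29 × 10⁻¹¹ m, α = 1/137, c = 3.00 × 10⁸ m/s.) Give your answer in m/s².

r = n²a₀/Z = 1.59 × 10⁻¹⁰ m, v = Zαc/n = 2.19 × 10⁶ m/s
a = v²/r = (2.19 × 10⁶)² / 1.59 × 10⁻¹⁰ = 3.02 × 10²² m/s²

3.02 × 10²² m/s²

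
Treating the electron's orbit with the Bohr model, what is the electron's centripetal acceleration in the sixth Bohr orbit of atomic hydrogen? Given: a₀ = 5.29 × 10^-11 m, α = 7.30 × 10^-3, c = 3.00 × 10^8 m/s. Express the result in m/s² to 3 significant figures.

r = n²a₀/Z = 1.90 × 10^-9 m, v = Zαc/n = 3.65 × 10^5 m/s
a = v²/r = (3.65 × 10^5)² / 1.90 × 10^-9 = 7.00 × 10^19 m/s²

7.00 × 10^19 m/s²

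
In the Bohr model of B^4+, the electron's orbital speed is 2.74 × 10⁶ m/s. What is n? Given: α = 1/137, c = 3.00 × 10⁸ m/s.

v_n = Zαc/n ⇒ n = Zαc/v = 5 × 0.00730 × 3.00 × 10⁸ / 2.74 × 10⁶ ≈ 4.00
n = 4

4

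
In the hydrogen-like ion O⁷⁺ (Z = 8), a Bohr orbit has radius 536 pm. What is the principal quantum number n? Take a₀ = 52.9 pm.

9

r_n = n²a₀/Z ⇒ n² = rZ/a₀ = 536 × 8 / 52.9 ≈ 81.06
n = 9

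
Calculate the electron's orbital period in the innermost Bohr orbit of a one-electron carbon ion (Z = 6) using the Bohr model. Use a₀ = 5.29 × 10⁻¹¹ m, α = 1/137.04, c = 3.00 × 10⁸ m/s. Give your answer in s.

4.22 × 10⁻¹⁸ s

r = n²a₀/Z = 1²·5.29 × 10⁻¹¹/6 = 8.82 × 10⁻¹² m
v = Zαc/n = 6·0.00730·3.00 × 10⁸/1 = 1.31 × 10⁷ m/s
T = 2πr/v = 4.22 × 10⁻¹⁸ s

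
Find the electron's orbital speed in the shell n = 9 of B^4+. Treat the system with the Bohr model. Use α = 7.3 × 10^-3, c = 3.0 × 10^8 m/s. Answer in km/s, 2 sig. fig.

v_n = Zαc/n = 5 × 0.0073 × 3.0 × 10^8 / 9
    = 1200 km/s

1200 km/s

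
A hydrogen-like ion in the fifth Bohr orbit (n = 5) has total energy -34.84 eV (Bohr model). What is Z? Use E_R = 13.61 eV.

8

E_n = −E_R Z²/n² ⇒ Z² = −E_n n²/E_R = 34.84 × 5² / 13.61 ≈ 64.00
Z = 8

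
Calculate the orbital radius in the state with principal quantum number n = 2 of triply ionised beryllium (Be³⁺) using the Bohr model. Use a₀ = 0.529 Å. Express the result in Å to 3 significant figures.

0.529 Å

r_n = n²a₀/Z = 2² × 0.529 / 4
    = 4 × 0.529 / 4 = 0.529 Å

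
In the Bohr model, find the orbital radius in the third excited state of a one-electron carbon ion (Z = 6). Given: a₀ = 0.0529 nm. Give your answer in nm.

r_n = n²a₀/Z = 4² × 0.0529 / 6
    = 16 × 0.0529 / 6 = 0.141 nm

0.141 nm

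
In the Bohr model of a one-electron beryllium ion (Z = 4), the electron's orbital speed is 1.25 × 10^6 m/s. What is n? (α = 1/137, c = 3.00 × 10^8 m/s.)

v_n = Zαc/n ⇒ n = Zαc/v = 4 × 0.00730 × 3.00 × 10^8 / 1.25 × 10^6 ≈ 7.01
n = 7

7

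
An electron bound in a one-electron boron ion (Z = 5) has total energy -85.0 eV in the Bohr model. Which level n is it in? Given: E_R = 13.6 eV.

E_n = −E_R Z²/n² ⇒ n² = E_R Z²/(−E_n) = 13.6 × 5² / 85.0 ≈ 4.00
n = 2

2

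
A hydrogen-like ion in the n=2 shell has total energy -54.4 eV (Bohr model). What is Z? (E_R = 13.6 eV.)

4

E_n = −E_R Z²/n² ⇒ Z² = −E_n n²/E_R = 54.4 × 2² / 13.6 ≈ 16.00
Z = 4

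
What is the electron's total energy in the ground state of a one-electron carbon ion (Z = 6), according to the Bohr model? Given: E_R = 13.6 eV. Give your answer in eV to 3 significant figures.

-490 eV

E_n = −E_R·Z²/n² = −13.6 × 6²/1² = -490 eV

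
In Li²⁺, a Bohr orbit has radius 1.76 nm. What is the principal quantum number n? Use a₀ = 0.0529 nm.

10

r_n = n²a₀/Z ⇒ n² = rZ/a₀ = 1.76 × 3 / 0.0529 ≈ 99.81
n = 10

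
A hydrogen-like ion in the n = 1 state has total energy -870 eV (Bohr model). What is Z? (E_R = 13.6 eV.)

8

E_n = −E_R Z²/n² ⇒ Z² = −E_n n²/E_R = 870 × 1² / 13.6 ≈ 63.97
Z = 8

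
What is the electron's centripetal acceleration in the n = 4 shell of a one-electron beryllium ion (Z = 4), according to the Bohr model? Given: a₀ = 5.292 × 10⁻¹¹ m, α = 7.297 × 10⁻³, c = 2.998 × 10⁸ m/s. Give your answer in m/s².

r = n²a₀/Z = 2.117 × 10⁻¹⁰ m, v = Zαc/n = 2.188 × 10⁶ m/s
a = v²/r = (2.188 × 10⁶)² / 2.117 × 10⁻¹⁰ = 2.261 × 10²² m/s²

2.261 × 10²² m/s²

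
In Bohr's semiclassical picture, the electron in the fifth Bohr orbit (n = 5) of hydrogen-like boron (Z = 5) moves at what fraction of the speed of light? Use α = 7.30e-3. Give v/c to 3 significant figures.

0.00730

v_n = Zαc/n, so v/c = Zα/n = 5 × 0.00730 / 5 = 0.00730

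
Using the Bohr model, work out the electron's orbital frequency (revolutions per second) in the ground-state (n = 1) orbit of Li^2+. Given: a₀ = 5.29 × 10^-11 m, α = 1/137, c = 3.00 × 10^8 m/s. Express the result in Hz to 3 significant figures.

5.93 × 10^16 Hz

r = n²a₀/Z = 1.76 × 10^-11 m, v = Zαc/n = 6.57 × 10^6 m/s
f = v/(2πr) = 5.93 × 10^16 Hz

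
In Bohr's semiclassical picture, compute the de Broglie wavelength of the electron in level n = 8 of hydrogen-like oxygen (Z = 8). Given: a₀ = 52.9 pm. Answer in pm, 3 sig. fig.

The Bohr quantisation condition is nλ = 2πr_n.
r_n = n²a₀/Z = 423 pm
λ = 2πr_n/n = 2π·423/8 = 332 pm

332 pm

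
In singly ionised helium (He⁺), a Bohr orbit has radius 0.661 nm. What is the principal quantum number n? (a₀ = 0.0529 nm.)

5

r_n = n²a₀/Z ⇒ n² = rZ/a₀ = 0.661 × 2 / 0.0529 ≈ 24.99
n = 5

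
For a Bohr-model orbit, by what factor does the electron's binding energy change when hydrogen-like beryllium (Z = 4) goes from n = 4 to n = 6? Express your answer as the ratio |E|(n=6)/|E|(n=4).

|E| ∝ Z^2 · n^-2; with Z fixed, |E| ∝ n^-2.
|E|(n=6)/|E|(n=4) = (6/4)^-2 = 4/9

4/9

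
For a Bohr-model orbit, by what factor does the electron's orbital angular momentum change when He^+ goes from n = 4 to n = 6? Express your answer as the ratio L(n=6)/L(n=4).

L = nℏ depends only on n, so L ∝ n.
L(n=6)/L(n=4) = (6/4)^1 = 3/2

3/2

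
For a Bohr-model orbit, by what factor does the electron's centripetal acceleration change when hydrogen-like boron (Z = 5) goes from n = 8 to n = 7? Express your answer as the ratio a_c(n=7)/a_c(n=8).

4096/2401

a_c ∝ Z^3 · n^-4; with Z fixed, a_c ∝ n^-4.
a_c(n=7)/a_c(n=8) = (7/8)^-4 = 4096/2401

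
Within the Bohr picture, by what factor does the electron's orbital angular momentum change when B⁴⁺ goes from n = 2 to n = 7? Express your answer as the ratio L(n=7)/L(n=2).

7/2

L = nℏ depends only on n, so L ∝ n.
L(n=7)/L(n=2) = (7/2)^1 = 7/2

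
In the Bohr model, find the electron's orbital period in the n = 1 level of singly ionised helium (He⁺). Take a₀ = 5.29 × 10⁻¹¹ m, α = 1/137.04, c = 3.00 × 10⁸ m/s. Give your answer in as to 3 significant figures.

r = n²a₀/Z = 1²·5.29 × 10⁻¹¹/2 = 2.65 × 10⁻¹¹ m
v = Zαc/n = 2·0.00730·3.00 × 10⁸/1 = 4.38 × 10⁶ m/s
T = 2πr/v = 3.80 × 10⁻¹⁷ s = 38.0 as

38.0 as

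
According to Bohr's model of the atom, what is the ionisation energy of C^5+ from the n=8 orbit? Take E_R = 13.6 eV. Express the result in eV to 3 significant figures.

E_n = −E_R·Z²/n² = −13.6 × 6²/8² eV = -7.65 eV
Ionisation energy = −E_n = 7.65 eV

7.65 eV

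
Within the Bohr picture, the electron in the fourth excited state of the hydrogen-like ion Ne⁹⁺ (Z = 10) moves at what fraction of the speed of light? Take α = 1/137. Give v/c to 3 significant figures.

v_n = Zαc/n, so v/c = Zα/n = 10 × 0.00730 / 5 = 0.0146

0.0146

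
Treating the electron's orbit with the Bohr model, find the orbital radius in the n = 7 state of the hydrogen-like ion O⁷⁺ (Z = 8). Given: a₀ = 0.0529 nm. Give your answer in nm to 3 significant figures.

r_n = n²a₀/Z = 7² × 0.0529 / 8
    = 49 × 0.0529 / 8 = 0.324 nm

0.324 nm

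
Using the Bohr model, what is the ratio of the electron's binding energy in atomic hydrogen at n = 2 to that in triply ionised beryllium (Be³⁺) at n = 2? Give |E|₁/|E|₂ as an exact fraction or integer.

|E| ∝ Z^2 · n^-2
|E|₁/|E|₂ = (1/4)^2 · (2/2)^-2 = 1/16

1/16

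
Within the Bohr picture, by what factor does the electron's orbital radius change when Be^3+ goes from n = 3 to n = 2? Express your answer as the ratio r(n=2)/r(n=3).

r ∝ Z^-1 · n^2; with Z fixed, r ∝ n^2.
r(n=2)/r(n=3) = (2/3)^2 = 4/9

4/9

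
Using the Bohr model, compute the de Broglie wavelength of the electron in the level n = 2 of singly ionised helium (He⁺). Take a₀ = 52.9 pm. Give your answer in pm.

332 pm

The Bohr quantisation condition is nλ = 2πr_n.
r_n = n²a₀/Z = 106 pm
λ = 2πr_n/n = 2π·106/2 = 332 pm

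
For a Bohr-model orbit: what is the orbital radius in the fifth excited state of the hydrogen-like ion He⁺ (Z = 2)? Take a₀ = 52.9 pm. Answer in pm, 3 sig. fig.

952 pm

r_n = n²a₀/Z = 6² × 52.9 / 2
    = 36 × 52.9 / 2 = 952 pm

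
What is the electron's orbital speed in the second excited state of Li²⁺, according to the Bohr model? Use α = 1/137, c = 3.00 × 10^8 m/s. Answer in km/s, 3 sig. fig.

2190 km/s

v_n = Zαc/n = 3 × 0.00730 × 3.00 × 10^8 / 3
    = 2190 km/s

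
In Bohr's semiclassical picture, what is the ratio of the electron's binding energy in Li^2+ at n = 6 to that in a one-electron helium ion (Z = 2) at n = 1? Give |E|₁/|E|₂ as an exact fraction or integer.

|E| ∝ Z^2 · n^-2
|E|₁/|E|₂ = (3/2)^2 · (6/1)^-2 = 1/16

1/16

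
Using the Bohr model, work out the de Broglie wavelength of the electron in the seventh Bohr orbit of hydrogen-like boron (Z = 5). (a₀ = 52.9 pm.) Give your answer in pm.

465 pm

The Bohr quantisation condition is nλ = 2πr_n.
r_n = n²a₀/Z = 518 pm
λ = 2πr_n/n = 2π·518/7 = 465 pm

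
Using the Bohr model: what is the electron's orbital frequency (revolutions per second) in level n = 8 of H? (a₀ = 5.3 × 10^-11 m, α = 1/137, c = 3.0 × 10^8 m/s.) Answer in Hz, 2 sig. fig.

1.3 × 10^13 Hz

r = n²a₀/Z = 3.4 × 10^-9 m, v = Zαc/n = 2.7 × 10^5 m/s
f = v/(2πr) = 1.3 × 10^13 Hz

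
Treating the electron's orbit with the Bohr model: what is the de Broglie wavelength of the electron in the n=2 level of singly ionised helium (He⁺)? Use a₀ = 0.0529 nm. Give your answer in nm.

0.332 nm

The Bohr quantisation condition is nλ = 2πr_n.
r_n = n²a₀/Z = 0.106 nm
λ = 2πr_n/n = 2π·0.106/2 = 0.332 nm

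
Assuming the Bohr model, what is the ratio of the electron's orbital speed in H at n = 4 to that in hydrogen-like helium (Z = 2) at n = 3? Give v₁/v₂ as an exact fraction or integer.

3/8

v ∝ Z^1 · n^-1
v₁/v₂ = (1/2)^1 · (4/3)^-1 = 3/8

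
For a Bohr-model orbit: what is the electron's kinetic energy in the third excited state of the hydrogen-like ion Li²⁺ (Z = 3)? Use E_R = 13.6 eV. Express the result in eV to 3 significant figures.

For a Coulomb orbit the virial theorem gives K = −E_n.
E_n = −E_R·Z²/n², so K = E_R·Z²/n² = 13.6 × 3²/4² = 7.65 eV

7.65 eV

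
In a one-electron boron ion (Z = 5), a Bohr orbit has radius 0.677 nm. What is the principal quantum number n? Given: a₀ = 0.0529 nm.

r_n = n²a₀/Z ⇒ n² = rZ/a₀ = 0.677 × 5 / 0.0529 ≈ 63.99
n = 8

8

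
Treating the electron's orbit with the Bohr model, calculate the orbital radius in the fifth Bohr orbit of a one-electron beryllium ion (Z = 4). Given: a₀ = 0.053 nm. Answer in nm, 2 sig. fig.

r_n = n²a₀/Z = 5² × 0.053 / 4
    = 25 × 0.053 / 4 = 0.33 nm

0.33 nm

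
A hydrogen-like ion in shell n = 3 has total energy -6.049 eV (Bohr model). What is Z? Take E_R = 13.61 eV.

2

E_n = −E_R Z²/n² ⇒ Z² = −E_n n²/E_R = 6.049 × 3² / 13.61 ≈ 4.00
Z = 2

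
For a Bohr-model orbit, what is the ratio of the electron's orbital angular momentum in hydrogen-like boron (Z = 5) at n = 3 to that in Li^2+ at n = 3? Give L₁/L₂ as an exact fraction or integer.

L = nℏ is independent of Z.
L₁/L₂ = n₁/n₂ = 3/3 = 1

1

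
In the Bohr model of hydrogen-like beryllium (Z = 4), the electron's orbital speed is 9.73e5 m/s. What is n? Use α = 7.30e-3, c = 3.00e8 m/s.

9

v_n = Zαc/n ⇒ n = Zαc/v = 4 × 0.00730 × 3.00e8 / 9.73e5 ≈ 9.00
n = 9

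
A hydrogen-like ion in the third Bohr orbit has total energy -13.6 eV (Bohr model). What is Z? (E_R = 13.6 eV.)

3

E_n = −E_R Z²/n² ⇒ Z² = −E_n n²/E_R = 13.6 × 3² / 13.6 ≈ 9.00
Z = 3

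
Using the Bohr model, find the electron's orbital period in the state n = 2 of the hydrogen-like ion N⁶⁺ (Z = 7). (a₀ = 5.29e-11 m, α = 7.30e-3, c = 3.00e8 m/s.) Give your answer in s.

r = n²a₀/Z = 2²·5.29e-11/7 = 3.02e-11 m
v = Zαc/n = 7·0.00730·3.00e8/2 = 7.67e6 m/s
T = 2πr/v = 2.48e-17 s

2.48e-17 s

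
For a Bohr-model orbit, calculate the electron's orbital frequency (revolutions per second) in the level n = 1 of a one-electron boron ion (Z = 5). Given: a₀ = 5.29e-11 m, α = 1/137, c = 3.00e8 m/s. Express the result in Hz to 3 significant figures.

1.65e17 Hz

r = n²a₀/Z = 1.06e-11 m, v = Zαc/n = 1.09e7 m/s
f = v/(2πr) = 1.65e17 Hz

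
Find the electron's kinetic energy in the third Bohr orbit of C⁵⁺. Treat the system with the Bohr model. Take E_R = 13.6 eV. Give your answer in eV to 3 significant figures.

54.4 eV

For a Coulomb orbit the virial theorem gives K = −E_n.
E_n = −E_R·Z²/n², so K = E_R·Z²/n² = 13.6 × 6²/3² = 54.4 eV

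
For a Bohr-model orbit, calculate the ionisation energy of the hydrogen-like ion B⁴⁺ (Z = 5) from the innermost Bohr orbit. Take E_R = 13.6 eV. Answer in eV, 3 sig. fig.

E_n = −E_R·Z²/n² = −13.6 × 5²/1² eV = -340 eV
Ionisation energy = −E_n = 340 eV

340 eV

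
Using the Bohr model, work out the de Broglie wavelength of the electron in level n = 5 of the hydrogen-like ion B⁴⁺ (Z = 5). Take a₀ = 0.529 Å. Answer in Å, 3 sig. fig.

3.32 Å

The Bohr quantisation condition is nλ = 2πr_n.
r_n = n²a₀/Z = 2.65 Å
λ = 2πr_n/n = 2π·2.65/5 = 3.32 Å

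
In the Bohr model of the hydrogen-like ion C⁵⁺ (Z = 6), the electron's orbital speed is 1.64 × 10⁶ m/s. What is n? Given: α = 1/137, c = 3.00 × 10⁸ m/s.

v_n = Zαc/n ⇒ n = Zαc/v = 6 × 0.00730 × 3.00 × 10⁸ / 1.64 × 10⁶ ≈ 8.01
n = 8

8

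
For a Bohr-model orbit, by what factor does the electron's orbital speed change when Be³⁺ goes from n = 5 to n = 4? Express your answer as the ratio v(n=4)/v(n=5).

v ∝ Z^1 · n^-1; with Z fixed, v ∝ n^-1.
v(n=4)/v(n=5) = (4/5)^-1 = 5/4

5/4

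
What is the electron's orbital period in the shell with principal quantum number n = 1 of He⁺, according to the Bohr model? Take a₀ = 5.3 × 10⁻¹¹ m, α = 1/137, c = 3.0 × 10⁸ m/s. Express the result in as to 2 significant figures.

38 as

r = n²a₀/Z = 1²·5.3 × 10⁻¹¹/2 = 2.6 × 10⁻¹¹ m
v = Zαc/n = 2·0.0073·3.0 × 10⁸/1 = 4.4 × 10⁶ m/s
T = 2πr/v = 3.8 × 10⁻¹⁷ s = 38 as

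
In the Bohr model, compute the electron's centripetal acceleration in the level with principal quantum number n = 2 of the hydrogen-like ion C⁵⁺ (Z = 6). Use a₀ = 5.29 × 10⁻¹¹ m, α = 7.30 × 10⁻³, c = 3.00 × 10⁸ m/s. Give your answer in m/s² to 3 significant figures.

1.22 × 10²⁴ m/s²

r = n²a₀/Z = 3.53 × 10⁻¹¹ m, v = Zαc/n = 6.57 × 10⁶ m/s
a = v²/r = (6.57 × 10⁶)² / 3.53 × 10⁻¹¹ = 1.22 × 10²⁴ m/s²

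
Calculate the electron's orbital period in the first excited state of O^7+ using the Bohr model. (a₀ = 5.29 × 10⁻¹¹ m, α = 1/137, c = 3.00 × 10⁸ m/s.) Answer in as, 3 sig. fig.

19.0 as

r = n²a₀/Z = 2²·5.29 × 10⁻¹¹/8 = 2.65 × 10⁻¹¹ m
v = Zαc/n = 8·0.00730·3.00 × 10⁸/2 = 8.76 × 10⁶ m/s
T = 2πr/v = 1.90 × 10⁻¹⁷ s = 19.0 as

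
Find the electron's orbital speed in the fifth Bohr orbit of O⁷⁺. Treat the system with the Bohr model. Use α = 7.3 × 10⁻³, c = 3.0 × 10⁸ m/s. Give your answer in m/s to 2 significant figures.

3.5 × 10⁶ m/s

v_n = Zαc/n = 8 × 0.0073 × 3.0 × 10⁸ / 5
    = 3.5 × 10⁶ m/s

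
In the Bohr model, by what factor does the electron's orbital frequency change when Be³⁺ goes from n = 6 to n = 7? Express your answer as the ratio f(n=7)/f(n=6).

f ∝ Z^2 · n^-3; with Z fixed, f ∝ n^-3.
f(n=7)/f(n=6) = (7/6)^-3 = 216/343

216/343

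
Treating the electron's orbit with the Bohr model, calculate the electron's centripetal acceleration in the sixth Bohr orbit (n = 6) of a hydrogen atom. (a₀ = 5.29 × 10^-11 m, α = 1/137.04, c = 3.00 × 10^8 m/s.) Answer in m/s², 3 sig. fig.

r = n²a₀/Z = 1.90 × 10^-9 m, v = Zαc/n = 3.65 × 10^5 m/s
a = v²/r = (3.65 × 10^5)² / 1.90 × 10^-9 = 6.99 × 10^19 m/s²

6.99 × 10^19 m/s²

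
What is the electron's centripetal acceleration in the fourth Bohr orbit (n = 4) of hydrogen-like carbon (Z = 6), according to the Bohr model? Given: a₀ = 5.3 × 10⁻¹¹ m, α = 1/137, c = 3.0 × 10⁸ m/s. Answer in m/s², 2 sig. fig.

r = n²a₀/Z = 1.4 × 10⁻¹⁰ m, v = Zαc/n = 3.3 × 10⁶ m/s
a = v²/r = (3.3 × 10⁶)² / 1.4 × 10⁻¹⁰ = 7.6 × 10²² m/s²

7.6 × 10²² m/s²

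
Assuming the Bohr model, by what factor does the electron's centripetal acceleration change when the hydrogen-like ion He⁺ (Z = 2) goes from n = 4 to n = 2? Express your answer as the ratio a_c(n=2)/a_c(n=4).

16

a_c ∝ Z^3 · n^-4; with Z fixed, a_c ∝ n^-4.
a_c(n=2)/a_c(n=4) = (2/4)^-4 = 16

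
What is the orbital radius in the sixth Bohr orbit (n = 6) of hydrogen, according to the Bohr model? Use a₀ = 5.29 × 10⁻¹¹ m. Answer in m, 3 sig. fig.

1.90 × 10⁻⁹ m

r_n = n²a₀/Z = 6² × 5.29 × 10⁻¹¹ / 1
    = 36 × 5.29 × 10⁻¹¹ / 1 = 1.90 × 10⁻⁹ m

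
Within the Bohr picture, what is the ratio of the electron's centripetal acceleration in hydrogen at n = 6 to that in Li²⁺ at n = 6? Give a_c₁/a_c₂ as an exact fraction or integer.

1/27

a_c ∝ Z^3 · n^-4
a_c₁/a_c₂ = (1/3)^3 · (6/6)^-4 = 1/27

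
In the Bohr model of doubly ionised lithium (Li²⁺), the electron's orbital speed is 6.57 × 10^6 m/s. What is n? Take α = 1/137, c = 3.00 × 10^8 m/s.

1

v_n = Zαc/n ⇒ n = Zαc/v = 3 × 0.00730 × 3.00 × 10^8 / 6.57 × 10^6 ≈ 1.00
n = 1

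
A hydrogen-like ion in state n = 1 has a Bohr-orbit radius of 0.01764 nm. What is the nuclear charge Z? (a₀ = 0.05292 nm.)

r_n = n²a₀/Z ⇒ Z = n²a₀/r = 1² × 0.05292 / 0.01764 ≈ 3.00
Z = 3

3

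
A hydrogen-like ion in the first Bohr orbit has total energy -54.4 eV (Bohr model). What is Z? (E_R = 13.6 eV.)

E_n = −E_R Z²/n² ⇒ Z² = −E_n n²/E_R = 54.4 × 1² / 13.6 ≈ 4.00
Z = 2

2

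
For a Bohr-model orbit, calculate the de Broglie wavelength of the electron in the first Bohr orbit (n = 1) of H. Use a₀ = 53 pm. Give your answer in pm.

The Bohr quantisation condition is nλ = 2πr_n.
r_n = n²a₀/Z = 53 pm
λ = 2πr_n/n = 2π·53/1 = 330 pm

330 pm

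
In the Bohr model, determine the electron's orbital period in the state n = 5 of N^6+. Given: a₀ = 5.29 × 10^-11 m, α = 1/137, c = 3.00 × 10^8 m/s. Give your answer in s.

3.87 × 10^-16 s

r = n²a₀/Z = 5²·5.29 × 10^-11/7 = 1.89 × 10^-10 m
v = Zαc/n = 7·0.00730·3.00 × 10^8/5 = 3.07 × 10^6 m/s
T = 2πr/v = 3.87 × 10^-16 s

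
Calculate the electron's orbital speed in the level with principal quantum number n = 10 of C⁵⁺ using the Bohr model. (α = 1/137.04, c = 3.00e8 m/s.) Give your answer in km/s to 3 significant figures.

v_n = Zαc/n = 6 × 0.00730 × 3.00e8 / 10
    = 1310 km/s

1310 km/s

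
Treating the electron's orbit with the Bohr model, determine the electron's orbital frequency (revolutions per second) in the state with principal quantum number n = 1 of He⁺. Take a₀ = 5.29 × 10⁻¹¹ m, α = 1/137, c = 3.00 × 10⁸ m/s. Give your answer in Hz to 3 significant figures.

2.64 × 10¹⁶ Hz

r = n²a₀/Z = 2.65 × 10⁻¹¹ m, v = Zαc/n = 4.38 × 10⁶ m/s
f = v/(2πr) = 2.64 × 10¹⁶ Hz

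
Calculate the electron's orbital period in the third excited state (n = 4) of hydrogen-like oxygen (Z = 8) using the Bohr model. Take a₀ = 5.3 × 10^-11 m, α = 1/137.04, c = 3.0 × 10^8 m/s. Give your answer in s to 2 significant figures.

1.5 × 10^-16 s

r = n²a₀/Z = 4²·5.3 × 10^-11/8 = 1.1 × 10^-10 m
v = Zαc/n = 8·0.0073·3.0 × 10^8/4 = 4.4 × 10^6 m/s
T = 2πr/v = 1.5 × 10^-16 s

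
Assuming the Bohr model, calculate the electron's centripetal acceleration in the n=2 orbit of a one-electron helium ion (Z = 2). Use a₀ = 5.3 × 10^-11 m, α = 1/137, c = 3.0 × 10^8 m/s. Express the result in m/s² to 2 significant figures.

r = n²a₀/Z = 1.1 × 10^-10 m, v = Zαc/n = 2.2 × 10^6 m/s
a = v²/r = (2.2 × 10^6)² / 1.1 × 10^-10 = 4.5 × 10^22 m/s²

4.5 × 10^22 m/s²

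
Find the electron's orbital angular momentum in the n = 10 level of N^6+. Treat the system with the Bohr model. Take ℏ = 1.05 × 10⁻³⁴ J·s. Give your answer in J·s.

L_n = nℏ = 10 × 1.05 × 10⁻³⁴ = 1.05 × 10⁻³³ J·s

1.05 × 10⁻³³ J·s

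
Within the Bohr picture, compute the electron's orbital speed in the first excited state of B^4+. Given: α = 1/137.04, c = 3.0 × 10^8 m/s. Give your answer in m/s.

5.5 × 10^6 m/s

v_n = Zαc/n = 5 × 0.0073 × 3.0 × 10^8 / 2
    = 5.5 × 10^6 m/s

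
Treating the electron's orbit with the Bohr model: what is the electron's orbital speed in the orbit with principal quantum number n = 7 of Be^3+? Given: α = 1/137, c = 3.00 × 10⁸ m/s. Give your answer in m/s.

1.25 × 10⁶ m/s

v_n = Zαc/n = 4 × 0.00730 × 3.00 × 10⁸ / 7
    = 1.25 × 10⁶ m/s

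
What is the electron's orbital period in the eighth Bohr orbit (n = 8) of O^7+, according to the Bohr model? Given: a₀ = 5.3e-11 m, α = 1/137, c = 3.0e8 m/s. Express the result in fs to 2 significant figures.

1.2 fs

r = n²a₀/Z = 8²·5.3e-11/8 = 4.2e-10 m
v = Zαc/n = 8·0.0073·3.0e8/8 = 2.2e6 m/s
T = 2πr/v = 1.2e-15 s = 1.2 fs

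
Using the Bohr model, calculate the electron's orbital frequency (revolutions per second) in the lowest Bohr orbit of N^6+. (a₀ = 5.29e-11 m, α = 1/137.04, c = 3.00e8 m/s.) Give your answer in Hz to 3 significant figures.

r = n²a₀/Z = 7.56e-12 m, v = Zαc/n = 1.53e7 m/s
f = v/(2πr) = 3.23e17 Hz

3.23e17 Hz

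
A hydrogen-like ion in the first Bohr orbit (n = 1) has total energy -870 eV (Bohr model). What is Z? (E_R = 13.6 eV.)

8

E_n = −E_R Z²/n² ⇒ Z² = −E_n n²/E_R = 870 × 1² / 13.6 ≈ 63.97
Z = 8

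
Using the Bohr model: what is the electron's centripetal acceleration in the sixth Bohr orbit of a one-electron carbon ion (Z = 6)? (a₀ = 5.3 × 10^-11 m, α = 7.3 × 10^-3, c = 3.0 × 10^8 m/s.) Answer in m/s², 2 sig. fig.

1.5 × 10^22 m/s²

r = n²a₀/Z = 3.2 × 10^-10 m, v = Zαc/n = 2.2 × 10^6 m/s
a = v²/r = (2.2 × 10^6)² / 3.2 × 10^-10 = 1.5 × 10^22 m/s²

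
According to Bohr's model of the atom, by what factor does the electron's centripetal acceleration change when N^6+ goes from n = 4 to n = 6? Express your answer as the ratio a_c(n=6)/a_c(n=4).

16/81

a_c ∝ Z^3 · n^-4; with Z fixed, a_c ∝ n^-4.
a_c(n=6)/a_c(n=4) = (6/4)^-4 = 16/81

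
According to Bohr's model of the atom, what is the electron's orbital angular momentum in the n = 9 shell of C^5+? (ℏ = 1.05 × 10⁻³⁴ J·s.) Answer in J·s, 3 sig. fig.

9.45 × 10⁻³⁴ J·s

L_n = nℏ = 9 × 1.05 × 10⁻³⁴ = 9.45 × 10⁻³⁴ J·s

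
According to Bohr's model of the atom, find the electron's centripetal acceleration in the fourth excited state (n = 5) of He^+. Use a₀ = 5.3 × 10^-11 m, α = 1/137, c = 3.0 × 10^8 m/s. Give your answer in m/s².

1.2 × 10^21 m/s²

r = n²a₀/Z = 6.6 × 10^-10 m, v = Zαc/n = 8.8 × 10^5 m/s
a = v²/r = (8.8 × 10^5)² / 6.6 × 10^-10 = 1.2 × 10^21 m/s²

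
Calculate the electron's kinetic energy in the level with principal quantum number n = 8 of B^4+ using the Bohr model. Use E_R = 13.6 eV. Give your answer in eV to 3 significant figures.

5.31 eV

For a Coulomb orbit the virial theorem gives K = −E_n.
E_n = −E_R·Z²/n², so K = E_R·Z²/n² = 13.6 × 5²/8² = 5.31 eV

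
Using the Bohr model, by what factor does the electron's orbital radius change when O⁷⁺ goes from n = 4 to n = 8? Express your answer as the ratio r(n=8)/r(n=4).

r ∝ Z^-1 · n^2; with Z fixed, r ∝ n^2.
r(n=8)/r(n=4) = (8/4)^2 = 4

4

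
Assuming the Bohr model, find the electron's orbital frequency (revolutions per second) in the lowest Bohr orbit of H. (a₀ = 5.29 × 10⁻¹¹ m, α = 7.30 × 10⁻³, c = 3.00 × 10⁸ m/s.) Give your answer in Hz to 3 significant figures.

r = n²a₀/Z = 5.29 × 10⁻¹¹ m, v = Zαc/n = 2.19 × 10⁶ m/s
f = v/(2πr) = 6.59 × 10¹⁵ Hz

6.59 × 10¹⁵ Hz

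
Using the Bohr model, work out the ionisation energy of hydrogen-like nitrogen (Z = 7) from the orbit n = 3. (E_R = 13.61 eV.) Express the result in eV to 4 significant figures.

E_n = −E_R·Z²/n² = −13.61 × 7²/3² eV = -74.10 eV
Ionisation energy = −E_n = 74.10 eV

74.10 eV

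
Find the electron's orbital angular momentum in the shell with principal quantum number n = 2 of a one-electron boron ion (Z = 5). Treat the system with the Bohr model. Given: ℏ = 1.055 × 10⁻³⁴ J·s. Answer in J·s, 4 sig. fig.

2.110 × 10⁻³⁴ J·s

L_n = nℏ = 2 × 1.055 × 10⁻³⁴ = 2.110 × 10⁻³⁴ J·s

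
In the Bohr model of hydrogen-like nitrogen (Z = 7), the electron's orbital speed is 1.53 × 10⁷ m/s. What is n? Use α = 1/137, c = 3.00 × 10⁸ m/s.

1

v_n = Zαc/n ⇒ n = Zαc/v = 7 × 0.00730 × 3.00 × 10⁸ / 1.53 × 10⁷ ≈ 1.00
n = 1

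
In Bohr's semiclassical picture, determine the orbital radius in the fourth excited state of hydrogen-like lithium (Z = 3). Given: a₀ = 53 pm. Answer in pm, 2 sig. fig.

440 pm

r_n = n²a₀/Z = 5² × 53 / 3
    = 25 × 53 / 3 = 440 pm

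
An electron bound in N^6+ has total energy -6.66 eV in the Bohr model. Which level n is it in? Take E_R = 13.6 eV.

E_n = −E_R Z²/n² ⇒ n² = E_R Z²/(−E_n) = 13.6 × 7² / 6.66 ≈ 100.06
n = 10

10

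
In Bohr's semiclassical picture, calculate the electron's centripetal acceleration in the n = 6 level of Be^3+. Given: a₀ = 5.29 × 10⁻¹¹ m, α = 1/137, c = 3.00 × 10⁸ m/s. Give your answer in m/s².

r = n²a₀/Z = 4.76 × 10⁻¹⁰ m, v = Zαc/n = 1.46 × 10⁶ m/s
a = v²/r = (1.46 × 10⁶)² / 4.76 × 10⁻¹⁰ = 4.48 × 10²¹ m/s²

4.48 × 10²¹ m/s²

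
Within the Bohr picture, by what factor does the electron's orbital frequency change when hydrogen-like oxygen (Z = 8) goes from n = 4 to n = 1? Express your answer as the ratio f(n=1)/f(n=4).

64

f ∝ Z^2 · n^-3; with Z fixed, f ∝ n^-3.
f(n=1)/f(n=4) = (1/4)^-3 = 64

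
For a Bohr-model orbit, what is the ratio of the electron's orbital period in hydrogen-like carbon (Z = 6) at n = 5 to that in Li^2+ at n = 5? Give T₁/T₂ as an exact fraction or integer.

T ∝ Z^-2 · n^3
T₁/T₂ = (6/3)^-2 · (5/5)^3 = 1/4

1/4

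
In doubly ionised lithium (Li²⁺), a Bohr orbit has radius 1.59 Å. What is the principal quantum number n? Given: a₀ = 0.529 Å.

r_n = n²a₀/Z ⇒ n² = rZ/a₀ = 1.59 × 3 / 0.529 ≈ 9.02
n = 3

3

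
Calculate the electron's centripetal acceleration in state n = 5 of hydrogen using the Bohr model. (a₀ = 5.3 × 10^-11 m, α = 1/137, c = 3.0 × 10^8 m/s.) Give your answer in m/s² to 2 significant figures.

1.4 × 10^20 m/s²

r = n²a₀/Z = 1.3 × 10^-9 m, v = Zαc/n = 4.4 × 10^5 m/s
a = v²/r = (4.4 × 10^5)² / 1.3 × 10^-9 = 1.4 × 10^20 m/s²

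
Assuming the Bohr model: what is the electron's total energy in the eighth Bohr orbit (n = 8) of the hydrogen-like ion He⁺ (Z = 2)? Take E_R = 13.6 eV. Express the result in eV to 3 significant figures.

-0.850 eV

E_n = −E_R·Z²/n² = −13.6 × 2²/8² = -0.850 eV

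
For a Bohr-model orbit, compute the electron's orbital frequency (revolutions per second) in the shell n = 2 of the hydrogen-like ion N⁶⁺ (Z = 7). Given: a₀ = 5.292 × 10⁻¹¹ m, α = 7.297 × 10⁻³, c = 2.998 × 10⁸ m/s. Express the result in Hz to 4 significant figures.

r = n²a₀/Z = 3.024 × 10⁻¹¹ m, v = Zαc/n = 7.657 × 10⁶ m/s
f = v/(2πr) = 4.030 × 10¹⁶ Hz

4.030 × 10¹⁶ Hz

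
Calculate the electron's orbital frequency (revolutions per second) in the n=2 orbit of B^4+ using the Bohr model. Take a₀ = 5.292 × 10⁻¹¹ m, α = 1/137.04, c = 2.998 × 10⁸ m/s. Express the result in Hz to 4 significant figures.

r = n²a₀/Z = 4.234 × 10⁻¹¹ m, v = Zαc/n = 5.469 × 10⁶ m/s
f = v/(2πr) = 2.056 × 10¹⁶ Hz

2.056 × 10¹⁶ Hz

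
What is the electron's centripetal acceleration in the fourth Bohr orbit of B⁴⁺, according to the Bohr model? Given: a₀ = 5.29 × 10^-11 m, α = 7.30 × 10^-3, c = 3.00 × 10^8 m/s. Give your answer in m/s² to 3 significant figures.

4.43 × 10^22 m/s²

r = n²a₀/Z = 1.69 × 10^-10 m, v = Zαc/n = 2.74 × 10^6 m/s
a = v²/r = (2.74 × 10^6)² / 1.69 × 10^-10 = 4.43 × 10^22 m/s²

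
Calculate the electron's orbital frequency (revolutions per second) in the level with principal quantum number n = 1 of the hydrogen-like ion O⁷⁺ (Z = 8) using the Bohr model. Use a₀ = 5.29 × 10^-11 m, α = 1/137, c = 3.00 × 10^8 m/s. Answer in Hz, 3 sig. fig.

4.22 × 10^17 Hz

r = n²a₀/Z = 6.61 × 10^-12 m, v = Zαc/n = 1.75 × 10^7 m/s
f = v/(2πr) = 4.22 × 10^17 Hz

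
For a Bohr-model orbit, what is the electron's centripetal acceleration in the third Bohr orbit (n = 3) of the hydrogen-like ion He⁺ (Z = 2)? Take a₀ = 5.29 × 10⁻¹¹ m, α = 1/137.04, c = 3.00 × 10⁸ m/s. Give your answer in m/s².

8.95 × 10²¹ m/s²

r = n²a₀/Z = 2.38 × 10⁻¹⁰ m, v = Zαc/n = 1.46 × 10⁶ m/s
a = v²/r = (1.46 × 10⁶)² / 2.38 × 10⁻¹⁰ = 8.95 × 10²¹ m/s²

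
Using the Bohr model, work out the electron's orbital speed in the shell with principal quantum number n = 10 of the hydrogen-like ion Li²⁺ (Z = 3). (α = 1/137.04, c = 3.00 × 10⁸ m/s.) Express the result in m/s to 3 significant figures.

6.57 × 10⁵ m/s

v_n = Zαc/n = 3 × 0.00730 × 3.00 × 10⁸ / 10
    = 6.57 × 10⁵ m/s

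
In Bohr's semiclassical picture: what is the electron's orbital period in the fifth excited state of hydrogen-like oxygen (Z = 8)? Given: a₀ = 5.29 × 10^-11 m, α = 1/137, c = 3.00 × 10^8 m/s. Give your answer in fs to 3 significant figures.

r = n²a₀/Z = 6²·5.29 × 10^-11/8 = 2.38 × 10^-10 m
v = Zαc/n = 8·0.00730·3.00 × 10^8/6 = 2.92 × 10^6 m/s
T = 2πr/v = 5.12 × 10^-16 s = 0.512 fs

0.512 fs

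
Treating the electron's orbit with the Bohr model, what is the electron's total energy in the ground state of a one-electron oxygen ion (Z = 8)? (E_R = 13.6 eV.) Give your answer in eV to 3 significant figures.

-870 eV

E_n = −E_R·Z²/n² = −13.6 × 8²/1² = -870 eV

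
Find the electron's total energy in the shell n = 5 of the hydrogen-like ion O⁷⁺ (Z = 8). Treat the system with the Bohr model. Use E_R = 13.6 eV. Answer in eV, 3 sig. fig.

-34.8 eV

E_n = −E_R·Z²/n² = −13.6 × 8²/5² = -34.8 eV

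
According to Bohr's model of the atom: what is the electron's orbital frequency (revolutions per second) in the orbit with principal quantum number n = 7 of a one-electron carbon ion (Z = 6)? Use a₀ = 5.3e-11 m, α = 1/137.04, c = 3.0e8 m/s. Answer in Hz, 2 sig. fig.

r = n²a₀/Z = 4.3e-10 m, v = Zαc/n = 1.9e6 m/s
f = v/(2πr) = 6.9e14 Hz

6.9e14 Hz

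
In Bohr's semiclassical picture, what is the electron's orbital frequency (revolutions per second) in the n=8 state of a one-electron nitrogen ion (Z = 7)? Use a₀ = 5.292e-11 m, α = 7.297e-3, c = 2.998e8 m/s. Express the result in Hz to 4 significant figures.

r = n²a₀/Z = 4.838e-10 m, v = Zαc/n = 1.914e6 m/s
f = v/(2πr) = 6.297e14 Hz

6.297e14 Hz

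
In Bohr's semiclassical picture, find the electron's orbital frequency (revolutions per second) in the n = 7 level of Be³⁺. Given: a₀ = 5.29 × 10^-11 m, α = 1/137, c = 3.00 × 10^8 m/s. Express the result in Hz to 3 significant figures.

3.07 × 10^14 Hz

r = n²a₀/Z = 6.48 × 10^-10 m, v = Zαc/n = 1.25 × 10^6 m/s
f = v/(2πr) = 3.07 × 10^14 Hz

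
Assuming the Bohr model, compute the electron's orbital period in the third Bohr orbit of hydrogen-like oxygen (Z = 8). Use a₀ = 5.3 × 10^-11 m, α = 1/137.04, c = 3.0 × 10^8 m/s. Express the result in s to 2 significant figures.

6.4 × 10^-17 s

r = n²a₀/Z = 3²·5.3 × 10^-11/8 = 6.0 × 10^-11 m
v = Zαc/n = 8·0.0073·3.0 × 10^8/3 = 5.8 × 10^6 m/s
T = 2πr/v = 6.4 × 10^-17 s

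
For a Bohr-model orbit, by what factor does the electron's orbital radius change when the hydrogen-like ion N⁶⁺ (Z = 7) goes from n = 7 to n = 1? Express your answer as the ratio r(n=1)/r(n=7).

1/49

r ∝ Z^-1 · n^2; with Z fixed, r ∝ n^2.
r(n=1)/r(n=7) = (1/7)^2 = 1/49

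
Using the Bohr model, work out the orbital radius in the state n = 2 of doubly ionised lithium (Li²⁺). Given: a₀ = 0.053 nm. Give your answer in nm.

r_n = n²a₀/Z = 2² × 0.053 / 3
    = 4 × 0.053 / 3 = 0.071 nm

0.071 nm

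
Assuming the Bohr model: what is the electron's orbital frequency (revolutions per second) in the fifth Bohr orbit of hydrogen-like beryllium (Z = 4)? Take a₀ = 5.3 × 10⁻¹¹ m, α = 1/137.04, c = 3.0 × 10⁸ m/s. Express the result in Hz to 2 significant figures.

r = n²a₀/Z = 3.3 × 10⁻¹⁰ m, v = Zαc/n = 1.8 × 10⁶ m/s
f = v/(2πr) = 8.4 × 10¹⁴ Hz

8.4 × 10¹⁴ Hz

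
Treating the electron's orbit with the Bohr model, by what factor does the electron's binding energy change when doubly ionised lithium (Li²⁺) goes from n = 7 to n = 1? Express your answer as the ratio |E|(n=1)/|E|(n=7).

|E| ∝ Z^2 · n^-2; with Z fixed, |E| ∝ n^-2.
|E|(n=1)/|E|(n=7) = (1/7)^-2 = 49

49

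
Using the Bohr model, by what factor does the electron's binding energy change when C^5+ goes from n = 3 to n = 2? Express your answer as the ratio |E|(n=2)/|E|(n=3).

9/4

|E| ∝ Z^2 · n^-2; with Z fixed, |E| ∝ n^-2.
|E|(n=2)/|E|(n=3) = (2/3)^-2 = 9/4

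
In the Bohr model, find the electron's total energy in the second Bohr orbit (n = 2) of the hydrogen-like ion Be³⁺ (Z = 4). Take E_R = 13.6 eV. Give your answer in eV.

-54.4 eV

E_n = −E_R·Z²/n² = −13.6 × 4²/2² = -54.4 eV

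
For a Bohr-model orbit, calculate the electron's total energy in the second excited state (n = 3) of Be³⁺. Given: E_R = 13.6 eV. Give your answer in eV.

E_n = −E_R·Z²/n² = −13.6 × 4²/3² = -24.2 eV

-24.2 eV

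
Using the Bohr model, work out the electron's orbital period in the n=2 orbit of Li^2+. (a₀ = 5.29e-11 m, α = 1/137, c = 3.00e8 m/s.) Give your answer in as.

r = n²a₀/Z = 2²·5.29e-11/3 = 7.05e-11 m
v = Zαc/n = 3·0.00730·3.00e8/2 = 3.28e6 m/s
T = 2πr/v = 1.35e-16 s = 135 as

135 as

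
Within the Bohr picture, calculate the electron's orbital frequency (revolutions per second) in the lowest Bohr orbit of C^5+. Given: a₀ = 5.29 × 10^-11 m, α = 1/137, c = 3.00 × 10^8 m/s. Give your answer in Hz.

r = n²a₀/Z = 8.82 × 10^-12 m, v = Zαc/n = 1.31 × 10^7 m/s
f = v/(2πr) = 2.37 × 10^17 Hz

2.37 × 10^17 Hz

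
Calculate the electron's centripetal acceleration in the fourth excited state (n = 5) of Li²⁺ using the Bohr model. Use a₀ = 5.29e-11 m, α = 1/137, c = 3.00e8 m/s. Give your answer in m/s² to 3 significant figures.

r = n²a₀/Z = 4.41e-10 m, v = Zαc/n = 1.31e6 m/s
a = v²/r = (1.31e6)² / 4.41e-10 = 3.92e21 m/s²

3.92e21 m/s²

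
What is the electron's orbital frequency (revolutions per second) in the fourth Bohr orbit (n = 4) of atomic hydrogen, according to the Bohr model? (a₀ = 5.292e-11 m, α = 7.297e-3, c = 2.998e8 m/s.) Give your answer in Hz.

r = n²a₀/Z = 8.467e-10 m, v = Zαc/n = 5.469e5 m/s
f = v/(2πr) = 1.028e14 Hz

1.028e14 Hz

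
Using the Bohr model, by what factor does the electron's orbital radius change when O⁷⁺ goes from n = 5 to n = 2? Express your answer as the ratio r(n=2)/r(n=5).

4/25

r ∝ Z^-1 · n^2; with Z fixed, r ∝ n^2.
r(n=2)/r(n=5) = (2/5)^2 = 4/25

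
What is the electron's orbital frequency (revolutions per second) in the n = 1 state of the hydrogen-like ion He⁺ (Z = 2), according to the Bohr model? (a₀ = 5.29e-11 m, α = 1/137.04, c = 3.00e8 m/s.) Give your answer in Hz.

2.63e16 Hz

r = n²a₀/Z = 2.65e-11 m, v = Zαc/n = 4.38e6 m/s
f = v/(2πr) = 2.63e16 Hz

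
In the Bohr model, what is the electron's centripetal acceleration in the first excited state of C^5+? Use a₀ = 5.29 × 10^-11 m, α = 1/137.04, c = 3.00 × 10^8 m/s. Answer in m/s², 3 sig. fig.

1.22 × 10^24 m/s²

r = n²a₀/Z = 3.53 × 10^-11 m, v = Zαc/n = 6.57 × 10^6 m/s
a = v²/r = (6.57 × 10^6)² / 3.53 × 10^-11 = 1.22 × 10^24 m/s²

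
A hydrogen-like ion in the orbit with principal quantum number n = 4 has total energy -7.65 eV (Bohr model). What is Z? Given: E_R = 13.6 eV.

E_n = −E_R Z²/n² ⇒ Z² = −E_n n²/E_R = 7.65 × 4² / 13.6 ≈ 9.00
Z = 3

3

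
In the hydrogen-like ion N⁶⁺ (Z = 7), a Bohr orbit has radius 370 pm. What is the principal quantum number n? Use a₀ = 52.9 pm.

r_n = n²a₀/Z ⇒ n² = rZ/a₀ = 370 × 7 / 52.9 ≈ 48.96
n = 7

7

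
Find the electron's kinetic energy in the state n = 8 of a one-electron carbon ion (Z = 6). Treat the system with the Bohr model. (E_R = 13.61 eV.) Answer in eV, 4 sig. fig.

7.656 eV

For a Coulomb orbit the virial theorem gives K = −E_n.
E_n = −E_R·Z²/n², so K = E_R·Z²/n² = 13.61 × 6²/8² = 7.656 eV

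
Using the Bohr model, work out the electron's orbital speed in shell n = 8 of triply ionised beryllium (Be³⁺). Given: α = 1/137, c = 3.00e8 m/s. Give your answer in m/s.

v_n = Zαc/n = 4 × 0.00730 × 3.00e8 / 8
    = 1.09e6 m/s

1.09e6 m/s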